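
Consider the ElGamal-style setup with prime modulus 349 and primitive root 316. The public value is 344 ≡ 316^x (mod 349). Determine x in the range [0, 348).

Baby-step giant-step with m = ceil(sqrt(348)) = 19.
Baby table (316^j mod 349 for j=0..18):
  0:1  1:316  2:42  3:10  4:19  5:71  6:100  7:190
  8:12  9:302  10:155  11:120  12:228  13:154  14:153  15:186
  16:144  17:134  18:115
Giant step factor: 316^(-19) ≡ 119 (mod 349).
Scan 344·119^i mod 349 for i = 0, 1, …:
  i=0: 344   i=1: 103   i=2: 42
Match at i=2, j=2: x = 2·19 + 2 = 40.

40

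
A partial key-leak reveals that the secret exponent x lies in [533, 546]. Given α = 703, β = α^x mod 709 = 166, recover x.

Compute 703^533 mod 709 = 620, then multiply by 703 repeatedly:
  703^533=620  703^534=534  703^535=341  703^536=81  703^537=223
  703^538=80  703^539=229  703^540=44  703^541=445  703^542=166
Found 166 at exponent 542.

542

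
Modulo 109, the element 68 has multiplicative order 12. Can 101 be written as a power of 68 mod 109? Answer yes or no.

⟨68⟩ has order 12; its elements mod 109 are {1, 8, 33, 41, 45, 46, 63, 64, 68, 76, 101, 108}.
101 is in this set.

yes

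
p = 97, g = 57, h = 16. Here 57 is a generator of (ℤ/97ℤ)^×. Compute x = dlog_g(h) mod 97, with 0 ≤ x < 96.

Baby-step giant-step with m = ceil(sqrt(96)) = 10.
Baby table (57^j mod 97 for j=0..9):
  0:1  1:57  2:48  3:20  4:73  5:87  6:12  7:5
  8:91  9:46
Giant step factor: 57^(-10) ≡ 65 (mod 97).
Scan 16·65^i mod 97 for i = 0, 1, …:
  i=0: 16   i=1: 70   i=2: 88   i=3: 94
  i=4: 96   i=5: 32   i=6: 43   i=7: 79
  i=8: 91
Match at i=8, j=8: x = 8·10 + 8 = 88.

88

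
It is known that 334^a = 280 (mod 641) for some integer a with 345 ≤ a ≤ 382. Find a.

Compute 334^345 mod 641 = 397, then multiply by 334 repeatedly:
  334^345=397  334^346=552  334^347=401  334^348=606  334^349=489
  334^350=512  334^351=502  334^352=367  334^353=147  334^354=382
  334^355=29  334^356=71  334^357=638  334^358=280
Found 280 at exponent 358.

358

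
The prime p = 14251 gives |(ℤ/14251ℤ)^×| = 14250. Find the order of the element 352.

4750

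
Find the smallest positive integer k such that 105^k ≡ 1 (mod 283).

The order of 105 must divide p − 1 = 282 = 2 · 3 · 47.
Divisors: 1, 2, 3, 6, 47, 94, 141, 282.
Check each in increasing order: 105^1 ≡ 105;  105^2 ≡ 271;  105^3 ≡ 155;  105^6 ≡ 253;  105^47 ≡ 238;  105^94 ≡ 44;  105^141 ≡ 1.
Smallest exponent giving 1 is 141.

141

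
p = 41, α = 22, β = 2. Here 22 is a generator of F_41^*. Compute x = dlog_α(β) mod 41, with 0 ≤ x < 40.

34

Successive powers of 22 modulo 41:
  22^0=1  22^1=22  22^2=33  22^3=29  22^4=23  22^5=14
  22^6=21  22^7=11  22^8=37  22^9=35  22^10=32  22^11=7
  22^12=31  22^13=26  22^14=39  22^15=38  22^16=16  22^17=24
  22^18=36  22^19=13  22^20=40  22^21=19  22^22=8  22^23=12
  22^24=18  22^25=27  22^26=20  22^27=30  22^28=4  22^29=6
  22^30=9  22^31=34  22^32=10  22^33=15  22^34=2
So 22^34 ≡ 2 (mod 41), giving x = 34.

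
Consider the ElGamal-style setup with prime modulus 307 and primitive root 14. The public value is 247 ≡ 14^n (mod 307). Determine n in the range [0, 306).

125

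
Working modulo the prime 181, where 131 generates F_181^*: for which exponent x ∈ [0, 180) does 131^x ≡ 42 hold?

144

Baby-step giant-step with m = ceil(sqrt(180)) = 14.
Baby table (131^j mod 181 for j=0..13):
  0:1  1:131  2:147  3:71  4:70  5:120  6:154  7:83
  8:13  9:74  10:101  11:18  12:5  13:112
Giant step factor: 131^(-14) ≡ 33 (mod 181).
Scan 42·33^i mod 181 for i = 0, 1, …:
  i=0: 42   i=1: 119   i=2: 126   i=3: 176
  i=4: 16   i=5: 166   i=6: 48   i=7: 136
  i=8: 144   i=9: 46   i=10: 70
Match at i=10, j=4: x = 10·14 + 4 = 144.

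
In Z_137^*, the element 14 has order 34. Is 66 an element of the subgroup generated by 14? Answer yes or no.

no

66 ∈ ⟨14⟩ iff 66^34 ≡ 1 (mod 137), since |⟨14⟩| = 34.
66^34 mod 137 = 100.
Since 100 ≠ 1, 66 does not lie in the subgroup.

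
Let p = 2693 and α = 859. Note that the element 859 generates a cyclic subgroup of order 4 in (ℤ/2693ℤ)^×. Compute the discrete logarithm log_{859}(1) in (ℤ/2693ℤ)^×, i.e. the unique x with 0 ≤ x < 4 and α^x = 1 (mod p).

0

Successive powers of 859 modulo 2693:
  859^0=1
So 859^0 ≡ 1 (mod 2693), giving x = 0.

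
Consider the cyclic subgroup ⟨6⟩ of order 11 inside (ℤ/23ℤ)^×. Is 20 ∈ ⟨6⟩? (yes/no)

⟨6⟩ has order 11; its elements mod 23 are {1, 2, 3, 4, 6, 8, 9, 12, 13, 16, 18}.
20 is not in this set.

no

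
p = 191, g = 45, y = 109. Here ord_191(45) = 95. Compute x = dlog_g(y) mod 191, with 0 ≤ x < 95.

57

Baby-step giant-step with m = ceil(sqrt(95)) = 10.
Baby table (45^j mod 191 for j=0..9):
  0:1  1:45  2:115  3:18  4:46  5:160  6:133  7:64
  8:15  9:102
Giant step factor: 45^(-10) ≡ 32 (mod 191).
Scan 109·32^i mod 191 for i = 0, 1, …:
  i=0: 109   i=1: 50   i=2: 72   i=3: 12
  i=4: 2   i=5: 64
Match at i=5, j=7: x = 5·10 + 7 = 57.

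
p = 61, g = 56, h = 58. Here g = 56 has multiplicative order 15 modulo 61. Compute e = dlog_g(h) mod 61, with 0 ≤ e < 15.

3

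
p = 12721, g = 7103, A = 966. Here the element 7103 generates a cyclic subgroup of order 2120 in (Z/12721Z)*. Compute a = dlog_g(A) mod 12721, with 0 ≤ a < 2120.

Baby-step giant-step with m = ceil(sqrt(2120)) = 47.
Baby table (7103^j mod 12721 for j=0..46):
  0:1  1:7103  2:1123  3:602  4:1750  5:1833  6:6216  7:10378
  8:9460  9:2058  10:1545  11:8633  12:4979  13:1457  14:6898  15:7923
  16:12086  17:5550  18:11992  19:12081  20:8198  21:6377  22:9071  23:12169
  24:9933  25:3433  26:11163  27:796  28:5864  29:3438  30:8515  31:6411
  32:8874  33:12188  34:4959  35:12049  36:9880  37:8604  38:2528  39:7053
  40:2161  41:8057  42:9813  43:3380  44:3613  45:4882  46:12121
Giant step factor: 7103^(-47) ≡ 48 (mod 12721).
Scan 966·48^i mod 12721 for i = 0, 1, …:
  i=0: 966   i=1: 8205   i=2: 12210   i=3: 914
  i=4: 5709   i=5: 6891   i=6: 22   i=7: 1056
  i=8: 12525   i=9: 3313     …   i=33: 7709
  i=34: 1123
Match at i=34, j=2: a = 34·47 + 2 = 1600.

1600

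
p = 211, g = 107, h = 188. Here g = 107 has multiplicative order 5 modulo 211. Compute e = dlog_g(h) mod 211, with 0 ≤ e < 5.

3

Successive powers of 107 modulo 211:
  107^0=1  107^1=107  107^2=55  107^3=188
So 107^3 ≡ 188 (mod 211), giving e = 3.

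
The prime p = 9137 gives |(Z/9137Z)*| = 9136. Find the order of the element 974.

The order of 974 must divide p − 1 = 9136 = 2^4 · 571.
Divisors: 1, 2, 4, 8, 16, 571, 1142, 2284, 4568, 9136.
Check each in increasing order: 974^1 ≡ 974;  974^2 ≡ 7565;  974^4 ≡ 4194;  974^8 ≡ 911;  974^16 ≡ 7591;  974^571 ≡ 720;  974^1142 ≡ 6728;  974^2284 ≡ 1286;  974^4568 ≡ 9136;  974^9136 ≡ 1.
Smallest exponent giving 1 is 9136.

9136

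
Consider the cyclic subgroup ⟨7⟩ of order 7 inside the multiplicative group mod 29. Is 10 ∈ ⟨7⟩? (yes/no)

no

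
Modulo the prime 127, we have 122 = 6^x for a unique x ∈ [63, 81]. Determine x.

78

Compute 6^63 mod 127 = 126, then multiply by 6 repeatedly:
  6^63=126  6^64=121  6^65=91  6^66=38  6^67=101
  6^68=98  6^69=80  6^70=99  6^71=86  6^72=8
  6^73=48  6^74=34  6^75=77  6^76=81  6^77=105
  6^78=122
Found 122 at exponent 78.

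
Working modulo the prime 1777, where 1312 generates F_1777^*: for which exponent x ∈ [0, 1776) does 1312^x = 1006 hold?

Baby-step giant-step with m = ceil(sqrt(1776)) = 43.
Baby table (1312^j mod 1777 for j=0..42):
  0:1  1:1312  2:1208  3:1589  4:347  5:352  6:1581  7:513
  8:1350  9:1308  10:1291  11:311  12:1099  13:741  14:173  15:1297
  16:1075  17:1239  18:1390  19:478  20:1632  21:1676  22:763  23:605
  24:1218  25:493  26:1765  27:249  28:1497  29:479  30:1167  31:1107
  32:575  33:952  34:1570  35:297  36:501  37:1599  38:1028  39:1770
  40:1478  41:429  42:1316
Giant step factor: 1312^(-43) ≡ 1638 (mod 1777).
Scan 1006·1638^i mod 1777 for i = 0, 1, …:
  i=0: 1006   i=1: 549   i=2: 100   i=3: 316
  i=4: 501
Match at i=4, j=36: x = 4·43 + 36 = 208.

208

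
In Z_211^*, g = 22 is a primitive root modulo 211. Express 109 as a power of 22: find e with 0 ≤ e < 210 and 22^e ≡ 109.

6

Baby-step giant-step with m = ceil(sqrt(210)) = 15.
Baby table (22^j mod 211 for j=0..14):
  0:1  1:22  2:62  3:98  4:46  5:168  6:109  7:77
  8:6  9:132  10:161  11:166  12:65  13:164  14:21
Giant step factor: 22^(-15) ≡ 153 (mod 211).
Scan 109·153^i mod 211 for i = 0, 1, …:
  i=0: 109
Match at i=0, j=6: e = 0·15 + 6 = 6.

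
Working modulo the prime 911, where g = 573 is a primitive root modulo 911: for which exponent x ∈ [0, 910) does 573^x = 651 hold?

Baby-step giant-step with m = ceil(sqrt(910)) = 31.
Baby table (573^j mod 911 for j=0..30):
  0:1  1:573  2:369  3:85  4:422  5:391  6:848  7:341
  8:439  9:111  10:744  11:875  12:325  13:381  14:584  15:295
  16:500  17:446  18:478  19:594  20:559  21:546  22:385  23:143
  24:860  25:840  26:312  27:220  28:342  29:101  30:480
Giant step factor: 573^(-31) ≡ 811 (mod 911).
Scan 651·811^i mod 911 for i = 0, 1, …:
  i=0: 651   i=1: 492   i=2: 905   i=3: 600
  i=4: 126   i=5: 154   i=6: 87   i=7: 410
  i=8: 906   i=9: 500
Match at i=9, j=16: x = 9·31 + 16 = 295.

295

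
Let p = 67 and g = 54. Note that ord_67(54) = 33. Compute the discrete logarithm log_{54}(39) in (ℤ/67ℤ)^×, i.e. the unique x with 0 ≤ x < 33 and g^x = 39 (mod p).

10

Successive powers of 54 modulo 67:
  54^0=1  54^1=54  54^2=35  54^3=14  54^4=19  54^5=21
  54^6=62  54^7=65  54^8=26  54^9=64  54^10=39
So 54^10 ≡ 39 (mod 67), giving x = 10.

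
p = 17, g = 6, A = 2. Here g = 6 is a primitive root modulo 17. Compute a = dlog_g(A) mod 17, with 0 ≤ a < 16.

2

Successive powers of 6 modulo 17:
  6^0=1  6^1=6  6^2=2
So 6^2 ≡ 2 (mod 17), giving a = 2.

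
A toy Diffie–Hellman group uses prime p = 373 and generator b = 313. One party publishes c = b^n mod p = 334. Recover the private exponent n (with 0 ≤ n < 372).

34

Baby-step giant-step with m = ceil(sqrt(372)) = 20.
Baby table (313^j mod 373 for j=0..19):
  0:1  1:313  2:243  3:340  4:115  5:187  6:343  7:308
  8:170  9:244  10:280  11:358  12:154  13:85  14:122  15:140
  16:179  17:77  18:229  19:61
Giant step factor: 313^(-20) ≡ 16 (mod 373).
Scan 334·16^i mod 373 for i = 0, 1, …:
  i=0: 334   i=1: 122
Match at i=1, j=14: n = 1·20 + 14 = 34.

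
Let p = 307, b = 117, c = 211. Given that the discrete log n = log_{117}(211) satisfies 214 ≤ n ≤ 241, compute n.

Compute 117^214 mod 307 = 176, then multiply by 117 repeatedly:
  117^214=176  117^215=23  117^216=235  117^217=172  117^218=169
  117^219=125  117^220=196  117^221=214  117^222=171  117^223=52
  117^224=251  117^225=202  117^226=302  117^227=29  117^228=16
  117^229=30  117^230=133  117^231=211
Found 211 at exponent 231.

231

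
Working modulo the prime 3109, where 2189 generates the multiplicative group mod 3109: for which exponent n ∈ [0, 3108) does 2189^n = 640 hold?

273

Baby-step giant-step with m = ceil(sqrt(3108)) = 56.
Baby table (2189^j mod 3109 for j=0..55):
  0:1  1:2189  2:752  3:1467  4:2775  5:2598  6:661  7:1244
  8:2741  9:2788  10:3074  11:1110  12:1661  13:1508  14:2363  15:2340
  16:1737  17:3095  18:444  19:1908  20:1225  21:1567  22:936  23:73
  24:1238  25:2043  26:1385  27:490  28:5  29:1618  30:651  31:1117
  32:1439  33:554  34:196  35:2  36:1269  37:1504  38:2934  39:2441
  40:2087  41:1322  42:2488  43:2373  44:2467  45:3039  46:2220  47:213
  48:3016  49:1617  50:1571  51:365  52:3081  53:888  54:707  55:2450
Giant step factor: 2189^(-56) ≡ 1368 (mod 3109).
Scan 640·1368^i mod 3109 for i = 0, 1, …:
  i=0: 640   i=1: 1891   i=2: 200   i=3: 8
  i=4: 1617
Match at i=4, j=49: n = 4·56 + 49 = 273.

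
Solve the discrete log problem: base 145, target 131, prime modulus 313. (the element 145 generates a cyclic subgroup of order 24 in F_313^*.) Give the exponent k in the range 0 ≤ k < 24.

19

Successive powers of 145 modulo 313:
  145^0=1  145^1=145  145^2=54  145^3=5  145^4=99  145^5=270
  145^6=25  145^7=182  145^8=98  145^9=125  145^10=284  145^11=177
  145^12=312  145^13=168  145^14=259  145^15=308  145^16=214  145^17=43
  145^18=288  145^19=131
So 145^19 ≡ 131 (mod 313), giving k = 19.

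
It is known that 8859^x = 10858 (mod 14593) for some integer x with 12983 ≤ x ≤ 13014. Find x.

Compute 8859^12983 mod 14593 = 10858, then multiply by 8859 repeatedly:
  8859^12983=10858
Found 10858 at exponent 12983.

12983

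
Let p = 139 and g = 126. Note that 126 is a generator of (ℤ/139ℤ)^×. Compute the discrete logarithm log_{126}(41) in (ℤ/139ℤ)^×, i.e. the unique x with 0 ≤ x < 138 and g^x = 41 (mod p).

Baby-step giant-step with m = ceil(sqrt(138)) = 12.
Baby table (126^j mod 139 for j=0..11):
  0:1  1:126  2:30  3:27  4:66  5:115  6:34  7:114
  8:47  9:84  10:20  11:18
Giant step factor: 126^(-12) ≡ 79 (mod 139).
Scan 41·79^i mod 139 for i = 0, 1, …:
  i=0: 41   i=1: 42   i=2: 121   i=3: 107
  i=4: 113   i=5: 31   i=6: 86   i=7: 122
  i=8: 47
Match at i=8, j=8: x = 8·12 + 8 = 104.

104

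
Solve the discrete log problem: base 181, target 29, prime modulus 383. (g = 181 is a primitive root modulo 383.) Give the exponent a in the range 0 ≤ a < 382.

Baby-step giant-step with m = ceil(sqrt(382)) = 20.
Baby table (181^j mod 383 for j=0..19):
  0:1  1:181  2:206  3:135  4:306  5:234  6:224  7:329
  8:184  9:366  10:370  11:328  12:3  13:160  14:235  15:22
  16:152  17:319  18:289  19:221
Giant step factor: 181^(-20) ≡ 34 (mod 383).
Scan 29·34^i mod 383 for i = 0, 1, …:
  i=0: 29   i=1: 220   i=2: 203   i=3: 8
  i=4: 272   i=5: 56   i=6: 372   i=7: 9
  i=8: 306
Match at i=8, j=4: a = 8·20 + 4 = 164.

164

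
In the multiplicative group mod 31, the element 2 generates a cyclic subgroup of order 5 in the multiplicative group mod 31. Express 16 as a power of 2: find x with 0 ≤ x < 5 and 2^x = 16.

4

Successive powers of 2 modulo 31:
  2^0=1  2^1=2  2^2=4  2^3=8  2^4=16
So 2^4 ≡ 16 (mod 31), giving x = 4.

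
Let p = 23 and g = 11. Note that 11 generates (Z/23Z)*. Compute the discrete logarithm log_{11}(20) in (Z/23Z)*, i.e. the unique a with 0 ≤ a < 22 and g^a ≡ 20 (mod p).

Successive powers of 11 modulo 23:
  11^0=1  11^1=11  11^2=6  11^3=20
So 11^3 ≡ 20 (mod 23), giving a = 3.

3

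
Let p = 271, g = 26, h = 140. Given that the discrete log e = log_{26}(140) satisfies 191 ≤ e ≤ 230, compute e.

200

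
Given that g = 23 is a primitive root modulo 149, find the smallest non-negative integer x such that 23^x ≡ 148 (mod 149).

74

Baby-step giant-step with m = ceil(sqrt(148)) = 13.
Baby table (23^j mod 149 for j=0..12):
  0:1  1:23  2:82  3:98  4:19  5:139  6:68  7:74
  8:63  9:108  10:100  11:65  12:5
Giant step factor: 23^(-13) ≡ 92 (mod 149).
Scan 148·92^i mod 149 for i = 0, 1, …:
  i=0: 148   i=1: 57   i=2: 29   i=3: 135
  i=4: 53   i=5: 108
Match at i=5, j=9: x = 5·13 + 9 = 74.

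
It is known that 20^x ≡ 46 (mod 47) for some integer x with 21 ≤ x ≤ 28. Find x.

23

Compute 20^21 mod 47 = 45, then multiply by 20 repeatedly:
  20^21=45  20^22=7  20^23=46
Found 46 at exponent 23.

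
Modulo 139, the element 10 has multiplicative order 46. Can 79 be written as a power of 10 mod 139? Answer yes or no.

yes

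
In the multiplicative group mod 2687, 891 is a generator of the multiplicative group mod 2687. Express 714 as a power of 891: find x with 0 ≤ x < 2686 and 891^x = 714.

644

Baby-step giant-step with m = ceil(sqrt(2686)) = 52.
Baby table (891^j mod 2687 for j=0..51):
  0:1  1:891  2:1216  3:595  4:806  5:717  6:2028  7:1284
  8:2069  9:197  10:872  11:409  12:1674  13:249  14:1525  15:1840
  16:370  17:1856  18:1191  19:2503  20:2650  21:1964  22:687  23:2168
  24:2422  25:341  26:200  27:858  28:1370  29:772  30:2667  31:989
  32:2550  33:1535  34:2  35:1782  36:2432  37:1190  38:1612  39:1434
  40:1369  41:2568  42:1451  43:394  44:1744  45:818  46:661  47:498
  48:363  49:993  50:740  51:1025
Giant step factor: 891^(-52) ≡ 1436 (mod 2687).
Scan 714·1436^i mod 2687 for i = 0, 1, …:
  i=0: 714   i=1: 1557   i=2: 268   i=3: 607
  i=4: 1064   i=5: 1688   i=6: 294   i=7: 325
  i=8: 1849   i=9: 408   i=10: 122   i=11: 537
  i=12: 2650
Match at i=12, j=20: x = 12·52 + 20 = 644.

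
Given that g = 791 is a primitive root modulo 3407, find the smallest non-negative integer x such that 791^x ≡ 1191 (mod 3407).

1201

Baby-step giant-step with m = ceil(sqrt(3406)) = 59.
Baby table (791^j mod 3407 for j=0..58):
  0:1  1:791  2:2200  3:2630  4:2060  5:914  6:690  7:670
  8:1885  9:2176  10:681  11:365  12:2527  13:2355  14:2583  15:2360
  16:3131  17:3139  18:2653  19:3218  20:409  21:3261  22:352  23:2465
  24:1011  25:2463  26:2836  27:1470  28:983  29:757  30:2562  31:2784
  32:1222  33:2421  34:277  35:1059  36:2954  37:2819  38:1651  39:1060
  40:338  41:1612  42:874  43:3120  44:1252  45:2302  46:1544  47:1598
  48:21  49:2983  50:1909  51:718  52:2376  53:2159  54:862  55:442
  56:2108  57:1405  58:673
Giant step factor: 791^(-59) ≡ 2270 (mod 3407).
Scan 1191·2270^i mod 3407 for i = 0, 1, …:
  i=0: 1191   i=1: 1819   i=2: 3253   i=3: 1341
  i=4: 1619   i=5: 2384   i=6: 1364   i=7: 2724
  i=8: 3182   i=9: 300     …   i=19: 1813
  i=20: 3261
Match at i=20, j=21: x = 20·59 + 21 = 1201.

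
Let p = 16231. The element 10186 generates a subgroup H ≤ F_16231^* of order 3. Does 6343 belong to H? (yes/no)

⟨10186⟩ has order 3; its elements mod 16231 are {1, 6044, 10186}.
6343 is not in this set.

no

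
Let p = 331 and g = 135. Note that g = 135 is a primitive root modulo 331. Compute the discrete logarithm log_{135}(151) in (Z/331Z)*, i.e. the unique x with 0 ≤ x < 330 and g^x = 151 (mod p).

225

Baby-step giant-step with m = ceil(sqrt(330)) = 19.
Baby table (135^j mod 331 for j=0..18):
  0:1  1:135  2:20  3:52  4:69  5:47  6:56  7:278
  8:127  9:264  10:223  11:315  12:157  13:11  14:161  15:220
  16:241  17:97  18:186
Giant step factor: 135^(-19) ≡ 295 (mod 331).
Scan 151·295^i mod 331 for i = 0, 1, …:
  i=0: 151   i=1: 191   i=2: 75   i=3: 279
  i=4: 217   i=5: 132   i=6: 213   i=7: 276
  i=8: 325   i=9: 216   i=10: 168   i=11: 241
Match at i=11, j=16: x = 11·19 + 16 = 225.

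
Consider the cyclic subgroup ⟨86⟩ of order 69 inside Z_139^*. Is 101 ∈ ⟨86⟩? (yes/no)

no

101 ∈ ⟨86⟩ iff 101^69 ≡ 1 (mod 139), since |⟨86⟩| = 69.
101^69 mod 139 = 138.
Since 138 ≠ 1, 101 does not lie in the subgroup.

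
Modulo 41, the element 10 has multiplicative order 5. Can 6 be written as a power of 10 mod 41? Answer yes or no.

⟨10⟩ has order 5; its elements mod 41 are {1, 10, 16, 18, 37}.
6 is not in this set.

no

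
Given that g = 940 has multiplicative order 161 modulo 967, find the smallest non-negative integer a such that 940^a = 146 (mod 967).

118

Baby-step giant-step with m = ceil(sqrt(161)) = 13.
Baby table (940^j mod 967 for j=0..12):
  0:1  1:940  2:729  3:624  4:558  5:406  6:642  7:72
  8:957  9:270  10:446  11:529  12:222
Giant step factor: 940^(-13) ≡ 277 (mod 967).
Scan 146·277^i mod 967 for i = 0, 1, …:
  i=0: 146   i=1: 795   i=2: 706   i=3: 228
  i=4: 301   i=5: 215   i=6: 568   i=7: 682
  i=8: 349   i=9: 940
Match at i=9, j=1: a = 9·13 + 1 = 118.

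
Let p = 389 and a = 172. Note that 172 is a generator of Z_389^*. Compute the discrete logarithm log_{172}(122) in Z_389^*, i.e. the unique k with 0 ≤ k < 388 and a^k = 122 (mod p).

188

Baby-step giant-step with m = ceil(sqrt(388)) = 20.
Baby table (172^j mod 389 for j=0..19):
  0:1  1:172  2:20  3:328  4:11  5:336  6:220  7:107
  8:121  9:195  10:86  11:10  12:164  13:200  14:168  15:110
  16:248  17:255  18:292  19:43
Giant step factor: 172^(-20) ≡ 78 (mod 389).
Scan 122·78^i mod 389 for i = 0, 1, …:
  i=0: 122   i=1: 180   i=2: 36   i=3: 85
  i=4: 17   i=5: 159   i=6: 343   i=7: 302
  i=8: 216   i=9: 121
Match at i=9, j=8: k = 9·20 + 8 = 188.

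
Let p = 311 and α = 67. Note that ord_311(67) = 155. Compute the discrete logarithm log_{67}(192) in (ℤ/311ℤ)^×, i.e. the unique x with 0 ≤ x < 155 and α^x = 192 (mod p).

109

Baby-step giant-step with m = ceil(sqrt(155)) = 13.
Baby table (67^j mod 311 for j=0..12):
  0:1  1:67  2:135  3:26  4:187  5:89  6:54  7:197
  8:137  9:160  10:146  11:141  12:117
Giant step factor: 67^(-13) ≡ 277 (mod 311).
Scan 192·277^i mod 311 for i = 0, 1, …:
  i=0: 192   i=1: 3   i=2: 209   i=3: 47
  i=4: 268   i=5: 218   i=6: 52   i=7: 98
  i=8: 89
Match at i=8, j=5: x = 8·13 + 5 = 109.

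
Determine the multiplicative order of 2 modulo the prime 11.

10

The order of 2 must divide p − 1 = 10 = 2 · 5.
Divisors: 1, 2, 5, 10.
Check each in increasing order: 2^1 ≡ 2;  2^2 ≡ 4;  2^5 ≡ 10;  2^10 ≡ 1.
Smallest exponent giving 1 is 10.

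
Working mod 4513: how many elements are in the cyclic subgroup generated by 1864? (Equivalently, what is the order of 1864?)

4512

The order of 1864 must divide p − 1 = 4512 = 2^5 · 3 · 47.
Divisors: 1, 2, 3, 4, 6, 8, 12, 16, 24, 32, 47, 48, 94, 96, 141, 188, 282, 376, 564, 752, 1128, 1504, 2256, 4512.
Check each in increasing order: 1864^1 ≡ 1864;  1864^2 ≡ 3999;  1864^3 ≡ 3173;  1864^4 ≡ 2442;  1864^6 ≡ 3939;  1864^8 ≡ 1691;  1864^12 ≡ 27;  1864^16 ≡ 2752;  1864^24 ≡ 729;  1864^32 ≡ 690;  1864^47 ≡ 1716;  1864^48 ≡ 3420;  1864^94 ≡ 2180;  1864^96 ≡ 3217;  1864^141 ≡ 4116;  1864^188 ≡ 211;  1864^282 ≡ 4167;  1864^376 ≡ 3904;  1864^564 ≡ 2378;  1864^752 ≡ 815;  1864^1128 ≡ 95;  1864^1504 ≡ 814;  1864^2256 ≡ 4512;  1864^4512 ≡ 1.
Smallest exponent giving 1 is 4512.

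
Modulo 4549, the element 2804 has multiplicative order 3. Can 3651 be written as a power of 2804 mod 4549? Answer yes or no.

no

⟨2804⟩ has order 3; its elements mod 4549 are {1, 1744, 2804}.
3651 is not in this set.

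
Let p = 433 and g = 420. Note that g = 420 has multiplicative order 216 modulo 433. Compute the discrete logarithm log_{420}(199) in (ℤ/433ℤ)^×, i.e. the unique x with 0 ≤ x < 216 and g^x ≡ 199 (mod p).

Baby-step giant-step with m = ceil(sqrt(216)) = 15.
Baby table (420^j mod 433 for j=0..14):
  0:1  1:420  2:169  3:401  4:416  5:221  6:158  7:111
  8:289  9:140  10:345  11:278  12:283  13:218  14:197
Giant step factor: 420^(-15) ≡ 316 (mod 433).
Scan 199·316^i mod 433 for i = 0, 1, …:
  i=0: 199   i=1: 99   i=2: 108   i=3: 354
  i=4: 150   i=5: 203   i=6: 64   i=7: 306
  i=8: 137   i=9: 425   i=10: 70   i=11: 37
  i=12: 1
Match at i=12, j=0: x = 12·15 + 0 = 180.

180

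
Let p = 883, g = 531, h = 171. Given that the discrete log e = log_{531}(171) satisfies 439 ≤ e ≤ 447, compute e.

Compute 531^439 mod 883 = 171, then multiply by 531 repeatedly:
  531^439=171
Found 171 at exponent 439.

439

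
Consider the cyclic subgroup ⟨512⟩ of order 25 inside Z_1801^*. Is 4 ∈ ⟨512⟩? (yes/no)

yes

⟨512⟩ has order 25; its elements mod 1801 are {1, 2, 4, 8, 16, 32, 64, 128, 175, 197, 247, 256, 350, 394, 494, 512, 700, 788, 901, 988, 999, 1024, 1351, 1400, 1576}.
4 is in this set.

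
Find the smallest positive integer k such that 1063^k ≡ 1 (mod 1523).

761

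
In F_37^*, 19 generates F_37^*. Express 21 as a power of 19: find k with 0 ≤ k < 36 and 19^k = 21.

14

Successive powers of 19 modulo 37:
  19^0=1  19^1=19  19^2=28  19^3=14  19^4=7  19^5=22
  19^6=11  19^7=24  19^8=12  19^9=6  19^10=3  19^11=20
  19^12=10  19^13=5  19^14=21
So 19^14 ≡ 21 (mod 37), giving k = 14.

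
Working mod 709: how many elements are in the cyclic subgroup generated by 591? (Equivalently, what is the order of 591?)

The order of 591 must divide p − 1 = 708 = 2^2 · 3 · 59.
Divisors: 1, 2, 3, 4, 6, 12, 59, 118, 177, 236, 354, 708.
Check each in increasing order: 591^1 ≡ 591;  591^2 ≡ 453;  591^3 ≡ 430;  591^4 ≡ 308;  591^6 ≡ 560;  591^12 ≡ 222;  591^59 ≡ 522;  591^118 ≡ 228;  591^177 ≡ 613;  591^236 ≡ 227;  591^354 ≡ 708;  591^708 ≡ 1.
Smallest exponent giving 1 is 708.

708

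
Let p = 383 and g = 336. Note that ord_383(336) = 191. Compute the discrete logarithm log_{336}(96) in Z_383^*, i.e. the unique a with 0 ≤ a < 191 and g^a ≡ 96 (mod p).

Baby-step giant-step with m = ceil(sqrt(191)) = 14.
Baby table (336^j mod 383 for j=0..13):
  0:1  1:336  2:294  3:353  4:261  5:372  6:134  7:213
  8:330  9:193  10:121  11:58  12:338  13:200
Giant step factor: 336^(-14) ≡ 116 (mod 383).
Scan 96·116^i mod 383 for i = 0, 1, …:
  i=0: 96   i=1: 29   i=2: 300   i=3: 330
Match at i=3, j=8: a = 3·14 + 8 = 50.

50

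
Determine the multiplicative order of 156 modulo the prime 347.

173

The order of 156 must divide p − 1 = 346 = 2 · 173.
Divisors: 1, 2, 173, 346.
Check each in increasing order: 156^1 ≡ 156;  156^2 ≡ 46;  156^173 ≡ 1.
Smallest exponent giving 1 is 173.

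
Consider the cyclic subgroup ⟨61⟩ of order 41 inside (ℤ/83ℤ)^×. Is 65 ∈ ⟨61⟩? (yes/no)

yes

65 ∈ ⟨61⟩ iff 65^41 ≡ 1 (mod 83), since |⟨61⟩| = 41.
65^41 mod 83 = 1.
Since 1 = 1, 65 lies in the subgroup.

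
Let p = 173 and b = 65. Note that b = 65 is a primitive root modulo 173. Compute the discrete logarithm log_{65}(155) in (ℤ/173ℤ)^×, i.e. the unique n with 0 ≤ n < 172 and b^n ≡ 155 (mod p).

125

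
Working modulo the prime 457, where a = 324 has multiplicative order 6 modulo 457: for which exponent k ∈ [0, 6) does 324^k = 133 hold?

Successive powers of 324 modulo 457:
  324^0=1  324^1=324  324^2=323  324^3=456  324^4=133
So 324^4 ≡ 133 (mod 457), giving k = 4.

4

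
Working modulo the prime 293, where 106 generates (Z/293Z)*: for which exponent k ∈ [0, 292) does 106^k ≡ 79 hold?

Baby-step giant-step with m = ceil(sqrt(292)) = 18.
Baby table (106^j mod 293 for j=0..17):
  0:1  1:106  2:102  3:264  4:149  5:265  6:255  7:74
  8:226  9:223  10:198  11:185  12:272  13:118  14:202  15:23
  16:94  17:2
Giant step factor: 106^(-18) ≡ 170 (mod 293).
Scan 79·170^i mod 293 for i = 0, 1, …:
  i=0: 79   i=1: 245   i=2: 44   i=3: 155
  i=4: 273   i=5: 116   i=6: 89   i=7: 187
  i=8: 146   i=9: 208     …   i=14: 5
  i=15: 264
Match at i=15, j=3: k = 15·18 + 3 = 273.

273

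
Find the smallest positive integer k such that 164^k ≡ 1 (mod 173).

The order of 164 must divide p − 1 = 172 = 2^2 · 43.
Divisors: 1, 2, 4, 43, 86, 172.
Check each in increasing order: 164^1 ≡ 164;  164^2 ≡ 81;  164^4 ≡ 160;  164^43 ≡ 1.
Smallest exponent giving 1 is 43.

43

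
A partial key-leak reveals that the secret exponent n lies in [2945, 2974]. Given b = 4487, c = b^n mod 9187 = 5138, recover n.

2955

Compute 4487^2945 mod 9187 = 7930, then multiply by 4487 repeatedly:
  4487^2945=7930  4487^2946=659  4487^2947=7906  4487^2948=3215  4487^2949=2115
  4487^2950=9021  4487^2951=8492  4487^2952=5115  4487^2953=1879  4487^2954=6594
  4487^2955=5138
Found 5138 at exponent 2955.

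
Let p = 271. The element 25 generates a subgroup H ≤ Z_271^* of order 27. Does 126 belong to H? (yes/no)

yes

126 ∈ ⟨25⟩ iff 126^27 ≡ 1 (mod 271), since |⟨25⟩| = 27.
126^27 mod 271 = 1.
Since 1 = 1, 126 lies in the subgroup.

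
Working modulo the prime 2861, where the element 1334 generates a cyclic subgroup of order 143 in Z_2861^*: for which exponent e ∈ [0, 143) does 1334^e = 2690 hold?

118

Baby-step giant-step with m = ceil(sqrt(143)) = 12.
Baby table (1334^j mod 2861 for j=0..11):
  0:1  1:1334  2:14  3:1510  4:196  5:1113  6:2744  7:1277
  8:1223  9:712  10:2817  11:1385
Giant step factor: 1334^(-12) ≡ 209 (mod 2861).
Scan 2690·209^i mod 2861 for i = 0, 1, …:
  i=0: 2690   i=1: 1454   i=2: 620   i=3: 835
  i=4: 2855   i=5: 1607   i=6: 1126   i=7: 732
  i=8: 1355   i=9: 2817
Match at i=9, j=10: e = 9·12 + 10 = 118.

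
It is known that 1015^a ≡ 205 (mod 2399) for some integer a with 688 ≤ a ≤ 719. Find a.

Compute 1015^688 mod 2399 = 1511, then multiply by 1015 repeatedly:
  1015^688=1511  1015^689=704  1015^690=2057  1015^691=725  1015^692=1781
  1015^693=1268  1015^694=1156  1015^695=229  1015^696=2131  1015^697=1466
  1015^698=610  1015^699=208  1015^700=8  1015^701=923  1015^702=1235
  1015^703=1247  1015^704=1432  1015^705=2085  1015^706=357  1015^707=106
  1015^708=2034  1015^709=1370  1015^710=1529  1015^711=2181  1015^712=1837
  1015^713=532  1015^714=205
Found 205 at exponent 714.

714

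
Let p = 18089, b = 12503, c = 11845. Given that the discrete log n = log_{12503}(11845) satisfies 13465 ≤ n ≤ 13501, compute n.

Compute 12503^13465 mod 18089 = 10584, then multiply by 12503 repeatedly:
  12503^13465=10584  12503^13466=10717  12503^13467=9428  12503^13468=10360  12503^13469=13840
  12503^13470=2146  12503^13471=5451  12503^13472=12590  12503^13473=2292  12503^13474=3900
  12503^13475=11845
Found 11845 at exponent 13475.

13475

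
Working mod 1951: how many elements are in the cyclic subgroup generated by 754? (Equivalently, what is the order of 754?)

150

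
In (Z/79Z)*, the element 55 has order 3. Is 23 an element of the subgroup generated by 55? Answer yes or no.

yes

23 ∈ ⟨55⟩ iff 23^3 ≡ 1 (mod 79), since |⟨55⟩| = 3.
23^3 mod 79 = 1.
Since 1 = 1, 23 lies in the subgroup.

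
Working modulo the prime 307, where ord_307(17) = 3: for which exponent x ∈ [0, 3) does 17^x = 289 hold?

2

Successive powers of 17 modulo 307:
  17^0=1  17^1=17  17^2=289
So 17^2 ≡ 289 (mod 307), giving x = 2.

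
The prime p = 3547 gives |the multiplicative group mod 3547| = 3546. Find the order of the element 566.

591

The order of 566 must divide p − 1 = 3546 = 2 · 3^2 · 197.
Divisors: 1, 2, 3, 6, 9, 18, 197, 394, 591, 1182, 1773, 3546.
Check each in increasing order: 566^1 ≡ 566;  566^2 ≡ 1126;  566^3 ≡ 2403;  566^6 ≡ 3440;  566^9 ≡ 1810;  566^18 ≡ 2219;  566^197 ≡ 1162;  566^394 ≡ 2384;  566^591 ≡ 1.
Smallest exponent giving 1 is 591.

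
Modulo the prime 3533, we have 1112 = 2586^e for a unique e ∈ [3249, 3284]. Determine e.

3260

Compute 2586^3249 mod 3533 = 1988, then multiply by 2586 repeatedly:
  2586^3249=1988  2586^3250=453  2586^3251=2035  2586^3252=1873  2586^3253=3368
  2586^3254=803  2586^3255=2687  2586^3256=2704  2586^3257=737  2586^3258=1595
  2586^3259=1659  2586^3260=1112
Found 1112 at exponent 3260.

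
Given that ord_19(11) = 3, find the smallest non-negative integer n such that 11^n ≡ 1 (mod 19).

0

Successive powers of 11 modulo 19:
  11^0=1
So 11^0 ≡ 1 (mod 19), giving n = 0.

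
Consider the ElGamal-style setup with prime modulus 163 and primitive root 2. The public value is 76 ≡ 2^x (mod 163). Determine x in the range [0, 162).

Baby-step giant-step with m = ceil(sqrt(162)) = 13.
Baby table (2^j mod 163 for j=0..12):
  0:1  1:2  2:4  3:8  4:16  5:32  6:64  7:128
  8:93  9:23  10:46  11:92  12:21
Giant step factor: 2^(-13) ≡ 66 (mod 163).
Scan 76·66^i mod 163 for i = 0, 1, …:
  i=0: 76   i=1: 126   i=2: 3   i=3: 35
  i=4: 28   i=5: 55   i=6: 44   i=7: 133
  i=8: 139   i=9: 46
Match at i=9, j=10: x = 9·13 + 10 = 127.

127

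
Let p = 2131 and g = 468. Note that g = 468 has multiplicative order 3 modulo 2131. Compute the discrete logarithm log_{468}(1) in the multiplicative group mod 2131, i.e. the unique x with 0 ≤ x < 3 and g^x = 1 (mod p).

0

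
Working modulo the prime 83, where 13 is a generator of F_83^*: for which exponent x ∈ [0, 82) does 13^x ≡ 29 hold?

14

Baby-step giant-step with m = ceil(sqrt(82)) = 10.
Baby table (13^j mod 83 for j=0..9):
  0:1  1:13  2:3  3:39  4:9  5:34  6:27  7:19
  8:81  9:57
Giant step factor: 13^(-10) ≡ 69 (mod 83).
Scan 29·69^i mod 83 for i = 0, 1, …:
  i=0: 29   i=1: 9
Match at i=1, j=4: x = 1·10 + 4 = 14.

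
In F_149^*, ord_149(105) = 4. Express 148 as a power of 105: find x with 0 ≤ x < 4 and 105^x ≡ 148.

2

Successive powers of 105 modulo 149:
  105^0=1  105^1=105  105^2=148
So 105^2 ≡ 148 (mod 149), giving x = 2.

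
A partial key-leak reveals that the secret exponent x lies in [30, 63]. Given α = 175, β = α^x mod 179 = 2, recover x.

45

Compute 175^30 mod 179 = 142, then multiply by 175 repeatedly:
  175^30=142  175^31=148  175^32=124  175^33=41  175^34=15
  175^35=119  175^36=61  175^37=114  175^38=81  175^39=34
  175^40=43  175^41=7  175^42=151  175^43=112  175^44=89
  175^45=2
Found 2 at exponent 45.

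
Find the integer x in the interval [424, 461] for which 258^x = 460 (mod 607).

446

Compute 258^424 mod 607 = 359, then multiply by 258 repeatedly:
  258^424=359  258^425=358  258^426=100  258^427=306  258^428=38
  258^429=92  258^430=63  258^431=472  258^432=376  258^433=495
  258^434=240  258^435=6  258^436=334  258^437=585  258^438=394
  258^439=283  258^440=174  258^441=581  258^442=576  258^443=500
  258^444=316  258^445=190  258^446=460
Found 460 at exponent 446.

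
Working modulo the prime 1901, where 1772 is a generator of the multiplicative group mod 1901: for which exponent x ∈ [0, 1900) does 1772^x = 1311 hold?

422

Baby-step giant-step with m = ceil(sqrt(1900)) = 44.
Baby table (1772^j mod 1901 for j=0..43):
  0:1  1:1772  2:1433  3:1441  4:409  5:467  6:589  7:59
  8:1894  9:903  10:1375  11:1319  12:939  13:533  14:1580  15:1488
  16:49  17:1283  18:1781  19:272  20:1031  21:71  22:346  23:990
  24:1558  25:524  26:840  27:1898  28:387  29:1404  30:1380  31:674
  32:500  33:134  34:1724  35:21  36:1093  37:1578  38:1746  39:985
  40:302  41:963  42:1239  43:1754
Giant step factor: 1772^(-44) ≡ 364 (mod 1901).
Scan 1311·364^i mod 1901 for i = 0, 1, …:
  i=0: 1311   i=1: 53   i=2: 282   i=3: 1895
  i=4: 1618   i=5: 1543   i=6: 857   i=7: 184
  i=8: 441   i=9: 840
Match at i=9, j=26: x = 9·44 + 26 = 422.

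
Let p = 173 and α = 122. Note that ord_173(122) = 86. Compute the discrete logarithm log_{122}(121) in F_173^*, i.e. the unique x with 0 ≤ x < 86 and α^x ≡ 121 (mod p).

77

Baby-step giant-step with m = ceil(sqrt(86)) = 10.
Baby table (122^j mod 173 for j=0..9):
  0:1  1:122  2:6  3:40  4:36  5:67  6:43  7:56
  8:85  9:163
Giant step factor: 122^(-10) ≡ 96 (mod 173).
Scan 121·96^i mod 173 for i = 0, 1, …:
  i=0: 121   i=1: 25   i=2: 151   i=3: 137
  i=4: 4   i=5: 38   i=6: 15   i=7: 56
Match at i=7, j=7: x = 7·10 + 7 = 77.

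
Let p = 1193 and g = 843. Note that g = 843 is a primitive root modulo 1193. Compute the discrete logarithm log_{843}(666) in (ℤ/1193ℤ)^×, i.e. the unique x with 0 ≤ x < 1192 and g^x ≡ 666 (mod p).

72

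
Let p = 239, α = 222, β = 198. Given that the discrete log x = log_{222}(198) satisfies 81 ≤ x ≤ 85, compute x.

82

Compute 222^81 mod 239 = 143, then multiply by 222 repeatedly:
  222^81=143  222^82=198
Found 198 at exponent 82.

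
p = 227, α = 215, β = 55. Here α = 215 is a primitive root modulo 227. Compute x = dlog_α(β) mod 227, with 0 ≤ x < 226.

135

Baby-step giant-step with m = ceil(sqrt(226)) = 16.
Baby table (215^j mod 227 for j=0..15):
  0:1  1:215  2:144  3:88  4:79  5:187  6:26  7:142
  8:112  9:18  10:11  11:95  12:222  13:60  14:188  15:14
Giant step factor: 215^(-16) ≡ 177 (mod 227).
Scan 55·177^i mod 227 for i = 0, 1, …:
  i=0: 55   i=1: 201   i=2: 165   i=3: 149
  i=4: 41   i=5: 220   i=6: 123   i=7: 206
  i=8: 142
Match at i=8, j=7: x = 8·16 + 7 = 135.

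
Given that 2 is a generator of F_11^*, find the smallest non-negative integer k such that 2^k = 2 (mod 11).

Successive powers of 2 modulo 11:
  2^0=1  2^1=2
So 2^1 ≡ 2 (mod 11), giving k = 1.

1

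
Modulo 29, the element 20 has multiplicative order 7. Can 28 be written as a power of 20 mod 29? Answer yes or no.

28 ∈ ⟨20⟩ iff 28^7 ≡ 1 (mod 29), since |⟨20⟩| = 7.
28^7 mod 29 = 28.
Since 28 ≠ 1, 28 does not lie in the subgroup.

no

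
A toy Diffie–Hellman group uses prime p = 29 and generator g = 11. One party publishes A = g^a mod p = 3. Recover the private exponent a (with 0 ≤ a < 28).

Successive powers of 11 modulo 29:
  11^0=1  11^1=11  11^2=5  11^3=26  11^4=25  11^5=14
  11^6=9  11^7=12  11^8=16  11^9=2  11^10=22  11^11=10
  11^12=23  11^13=21  11^14=28  11^15=18  11^16=24  11^17=3
So 11^17 ≡ 3 (mod 29), giving a = 17.

17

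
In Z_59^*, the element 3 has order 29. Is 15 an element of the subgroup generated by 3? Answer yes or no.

15 ∈ ⟨3⟩ iff 15^29 ≡ 1 (mod 59), since |⟨3⟩| = 29.
15^29 mod 59 = 1.
Since 1 = 1, 15 lies in the subgroup.

yes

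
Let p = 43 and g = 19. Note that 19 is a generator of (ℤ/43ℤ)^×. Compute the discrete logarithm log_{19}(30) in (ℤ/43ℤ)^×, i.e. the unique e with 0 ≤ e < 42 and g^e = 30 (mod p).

5

Successive powers of 19 modulo 43:
  19^0=1  19^1=19  19^2=17  19^3=22  19^4=31  19^5=30
So 19^5 ≡ 30 (mod 43), giving e = 5.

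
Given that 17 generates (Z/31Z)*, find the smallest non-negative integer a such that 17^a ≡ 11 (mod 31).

29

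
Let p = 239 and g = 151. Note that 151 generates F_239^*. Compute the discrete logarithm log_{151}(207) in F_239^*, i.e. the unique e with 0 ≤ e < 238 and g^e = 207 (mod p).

Baby-step giant-step with m = ceil(sqrt(238)) = 16.
Baby table (151^j mod 239 for j=0..15):
  0:1  1:151  2:96  3:156  4:134  5:158  6:197  7:111
  8:31  9:140  10:108  11:56  12:91  13:118  14:132  15:95
Giant step factor: 151^(-16) ≡ 48 (mod 239).
Scan 207·48^i mod 239 for i = 0, 1, …:
  i=0: 207   i=1: 137   i=2: 123   i=3: 168
  i=4: 177   i=5: 131   i=6: 74   i=7: 206
  i=8: 89   i=9: 209   i=10: 233   i=11: 190
  i=12: 38   i=13: 151
Match at i=13, j=1: e = 13·16 + 1 = 209.

209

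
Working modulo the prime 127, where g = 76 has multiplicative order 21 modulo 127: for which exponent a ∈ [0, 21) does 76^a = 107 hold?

14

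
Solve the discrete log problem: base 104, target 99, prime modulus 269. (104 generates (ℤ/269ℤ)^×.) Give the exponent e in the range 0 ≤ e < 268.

Baby-step giant-step with m = ceil(sqrt(268)) = 17.
Baby table (104^j mod 269 for j=0..16):
  0:1  1:104  2:56  3:175  4:177  5:116  6:228  7:40
  8:125  9:88  10:6  11:86  12:67  13:243  14:255  15:158
  16:23
Giant step factor: 104^(-17) ≡ 102 (mod 269).
Scan 99·102^i mod 269 for i = 0, 1, …:
  i=0: 99   i=1: 145   i=2: 264   i=3: 28
  i=4: 166   i=5: 254   i=6: 84   i=7: 229
  i=8: 224   i=9: 252     …   i=14: 133
  i=15: 116
Match at i=15, j=5: e = 15·17 + 5 = 260.

260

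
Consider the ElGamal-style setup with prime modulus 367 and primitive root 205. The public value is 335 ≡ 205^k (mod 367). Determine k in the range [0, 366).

251

Baby-step giant-step with m = ceil(sqrt(366)) = 20.
Baby table (205^j mod 367 for j=0..19):
  0:1  1:205  2:187  3:167  4:104  5:34  6:364  7:119
  8:173  9:233  10:55  11:265  12:9  13:10  14:215  15:35
  16:202  17:306  18:340  19:337
Giant step factor: 205^(-20) ≡ 33 (mod 367).
Scan 335·33^i mod 367 for i = 0, 1, …:
  i=0: 335   i=1: 45   i=2: 17   i=3: 194
  i=4: 163   i=5: 241   i=6: 246   i=7: 44
  i=8: 351   i=9: 206   i=10: 192   i=11: 97
  i=12: 265
Match at i=12, j=11: k = 12·20 + 11 = 251.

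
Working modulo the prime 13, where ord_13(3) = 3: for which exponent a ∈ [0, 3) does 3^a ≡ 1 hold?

0

Successive powers of 3 modulo 13:
  3^0=1
So 3^0 ≡ 1 (mod 13), giving a = 0.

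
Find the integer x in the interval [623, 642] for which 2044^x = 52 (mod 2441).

624

Compute 2044^623 mod 2441 = 750, then multiply by 2044 repeatedly:
  2044^623=750  2044^624=52
Found 52 at exponent 624.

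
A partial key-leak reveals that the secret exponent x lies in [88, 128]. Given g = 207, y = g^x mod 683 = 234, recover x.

112

Compute 207^88 mod 683 = 347, then multiply by 207 repeatedly:
  207^88=347  207^89=114  207^90=376  207^91=653  207^92=620
  207^93=619  207^94=412  207^95=592  207^96=287  207^97=671
  207^98=248  207^99=111  207^100=438  207^101=510  207^102=388
  207^103=405  207^104=509  207^105=181  207^106=585  207^107=204
  207^108=565  207^109=162  207^110=67  207^111=209  207^112=234
Found 234 at exponent 112.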